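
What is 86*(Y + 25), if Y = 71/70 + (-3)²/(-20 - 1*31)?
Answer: 1322121/595 ≈ 2222.1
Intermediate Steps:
Y = 997/1190 (Y = 71*(1/70) + 9/(-20 - 31) = 71/70 + 9/(-51) = 71/70 + 9*(-1/51) = 71/70 - 3/17 = 997/1190 ≈ 0.83782)
86*(Y + 25) = 86*(997/1190 + 25) = 86*(30747/1190) = 1322121/595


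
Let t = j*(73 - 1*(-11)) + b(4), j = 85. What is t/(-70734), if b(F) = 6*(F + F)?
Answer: -1198/11789 ≈ -0.10162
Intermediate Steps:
b(F) = 12*F (b(F) = 6*(2*F) = 12*F)
t = 7188 (t = 85*(73 - 1*(-11)) + 12*4 = 85*(73 + 11) + 48 = 85*84 + 48 = 7140 + 48 = 7188)
t/(-70734) = 7188/(-70734) = 7188*(-1/70734) = -1198/11789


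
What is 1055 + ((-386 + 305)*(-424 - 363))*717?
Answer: 45707654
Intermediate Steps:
1055 + ((-386 + 305)*(-424 - 363))*717 = 1055 - 81*(-787)*717 = 1055 + 63747*717 = 1055 + 45706599 = 45707654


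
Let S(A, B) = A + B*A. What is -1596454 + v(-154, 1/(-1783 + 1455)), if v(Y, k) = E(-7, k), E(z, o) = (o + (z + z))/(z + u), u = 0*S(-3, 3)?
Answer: -3665453791/2296 ≈ -1.5965e+6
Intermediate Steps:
S(A, B) = A + A*B
u = 0 (u = 0*(-3*(1 + 3)) = 0*(-3*4) = 0*(-12) = 0)
E(z, o) = (o + 2*z)/z (E(z, o) = (o + (z + z))/(z + 0) = (o + 2*z)/z)
v(Y, k) = 2 - k/7 (v(Y, k) = 2 + k/(-7) = 2 + k*(-1/7) = 2 - k/7)
-1596454 + v(-154, 1/(-1783 + 1455)) = -1596454 + (2 - 1/(7*(-1783 + 1455))) = -1596454 + (2 - 1/7/(-328)) = -1596454 + (2 - 1/7*(-1/328)) = -1596454 + (2 + 1/2296) = -1596454 + 4593/2296 = -3665453791/2296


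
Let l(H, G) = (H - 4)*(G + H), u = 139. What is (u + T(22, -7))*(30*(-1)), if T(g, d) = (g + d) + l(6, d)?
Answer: -4560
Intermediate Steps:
l(H, G) = (-4 + H)*(G + H)
T(g, d) = 12 + g + 3*d (T(g, d) = (g + d) + (6**2 - 4*d - 4*6 + d*6) = (d + g) + (36 - 4*d - 24 + 6*d) = (d + g) + (12 + 2*d) = 12 + g + 3*d)
(u + T(22, -7))*(30*(-1)) = (139 + (12 + 22 + 3*(-7)))*(30*(-1)) = (139 + (12 + 22 - 21))*(-30) = (139 + 13)*(-30) = 152*(-30) = -4560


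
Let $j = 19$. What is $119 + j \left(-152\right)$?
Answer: $-2769$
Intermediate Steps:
$119 + j \left(-152\right) = 119 + 19 \left(-152\right) = 119 - 2888 = -2769$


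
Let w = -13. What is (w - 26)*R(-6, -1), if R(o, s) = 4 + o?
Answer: 78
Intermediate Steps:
(w - 26)*R(-6, -1) = (-13 - 26)*(4 - 6) = -39*(-2) = 78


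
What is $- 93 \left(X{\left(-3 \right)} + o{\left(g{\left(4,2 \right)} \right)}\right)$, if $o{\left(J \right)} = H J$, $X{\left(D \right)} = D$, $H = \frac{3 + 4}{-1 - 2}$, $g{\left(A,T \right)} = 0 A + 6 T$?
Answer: $2883$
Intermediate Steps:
$g{\left(A,T \right)} = 6 T$ ($g{\left(A,T \right)} = 0 + 6 T = 6 T$)
$H = - \frac{7}{3}$ ($H = \frac{7}{-3} = 7 \left(- \frac{1}{3}\right) = - \frac{7}{3} \approx -2.3333$)
$o{\left(J \right)} = - \frac{7 J}{3}$
$- 93 \left(X{\left(-3 \right)} + o{\left(g{\left(4,2 \right)} \right)}\right) = - 93 \left(-3 - \frac{7 \cdot 6 \cdot 2}{3}\right) = - 93 \left(-3 - 28\right) = \left(-93\right) \left(-31\right) = 2883$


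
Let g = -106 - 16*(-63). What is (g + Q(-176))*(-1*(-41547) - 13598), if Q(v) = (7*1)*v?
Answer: -9223170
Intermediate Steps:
Q(v) = 7*v
g = 902 (g = -106 + 1008 = 902)
(g + Q(-176))*(-1*(-41547) - 13598) = (902 + 7*(-176))*(-1*(-41547) - 13598) = (902 - 1232)*(41547 - 13598) = -330*27949 = -9223170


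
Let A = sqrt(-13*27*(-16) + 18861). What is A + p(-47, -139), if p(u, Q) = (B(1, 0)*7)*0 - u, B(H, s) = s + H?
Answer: 47 + sqrt(24477) ≈ 203.45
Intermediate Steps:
A = sqrt(24477) (A = sqrt(-351*(-16) + 18861) = sqrt(5616 + 18861) = sqrt(24477) ≈ 156.45)
B(H, s) = H + s
p(u, Q) = -u (p(u, Q) = ((1 + 0)*7)*0 - u = (1*7)*0 - u = 7*0 - u = 0 - u = -u)
A + p(-47, -139) = sqrt(24477) - 1*(-47) = sqrt(24477) + 47 = 47 + sqrt(24477)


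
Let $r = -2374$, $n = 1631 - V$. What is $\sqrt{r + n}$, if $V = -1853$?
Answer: $\sqrt{1110} \approx 33.317$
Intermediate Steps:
$n = 3484$ ($n = 1631 - -1853 = 1631 + 1853 = 3484$)
$\sqrt{r + n} = \sqrt{-2374 + 3484} = \sqrt{1110}$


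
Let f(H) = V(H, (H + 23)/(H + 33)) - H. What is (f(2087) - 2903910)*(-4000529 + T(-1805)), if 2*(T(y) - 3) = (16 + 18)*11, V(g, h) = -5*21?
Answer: 11625393168578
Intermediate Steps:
V(g, h) = -105
f(H) = -105 - H
T(y) = 190 (T(y) = 3 + ((16 + 18)*11)/2 = 3 + (34*11)/2 = 3 + (1/2)*374 = 3 + 187 = 190)
(f(2087) - 2903910)*(-4000529 + T(-1805)) = ((-105 - 1*2087) - 2903910)*(-4000529 + 190) = ((-105 - 2087) - 2903910)*(-4000339) = (-2192 - 2903910)*(-4000339) = -2906102*(-4000339) = 11625393168578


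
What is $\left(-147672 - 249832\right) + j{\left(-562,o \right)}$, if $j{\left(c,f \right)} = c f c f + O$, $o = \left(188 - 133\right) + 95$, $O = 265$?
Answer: $7106092761$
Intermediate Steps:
$o = 150$ ($o = 55 + 95 = 150$)
$j{\left(c,f \right)} = 265 + c^{2} f^{2}$ ($j{\left(c,f \right)} = c f c f + 265 = f c^{2} f + 265 = c^{2} f^{2} + 265 = 265 + c^{2} f^{2}$)
$\left(-147672 - 249832\right) + j{\left(-562,o \right)} = \left(-147672 - 249832\right) + \left(265 + \left(-562\right)^{2} \cdot 150^{2}\right) = -397504 + \left(265 + 315844 \cdot 22500\right) = -397504 + \left(265 + 7106490000\right) = -397504 + 7106490265 = 7106092761$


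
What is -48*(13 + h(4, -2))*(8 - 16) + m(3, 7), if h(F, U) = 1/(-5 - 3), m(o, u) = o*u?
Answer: 4965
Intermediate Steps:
h(F, U) = -⅛ (h(F, U) = 1/(-8) = -⅛)
-48*(13 + h(4, -2))*(8 - 16) + m(3, 7) = -48*(13 - ⅛)*(8 - 16) + 3*7 = -618*(-8) + 21 = -48*(-103) + 21 = 4944 + 21 = 4965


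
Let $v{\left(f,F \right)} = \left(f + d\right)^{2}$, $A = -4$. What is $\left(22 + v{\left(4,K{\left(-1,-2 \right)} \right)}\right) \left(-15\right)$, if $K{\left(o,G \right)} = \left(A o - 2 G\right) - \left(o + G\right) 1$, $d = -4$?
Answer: $-330$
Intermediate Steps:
$K{\left(o,G \right)} = - 5 o - 3 G$ ($K{\left(o,G \right)} = \left(- 4 o - 2 G\right) - \left(o + G\right) 1 = \left(- 4 o - 2 G\right) - \left(G + o\right) 1 = \left(- 4 o - 2 G\right) - \left(G + o\right) = - 5 o - 3 G$)
$v{\left(f,F \right)} = \left(-4 + f\right)^{2}$ ($v{\left(f,F \right)} = \left(f - 4\right)^{2} = \left(-4 + f\right)^{2}$)
$\left(22 + v{\left(4,K{\left(-1,-2 \right)} \right)}\right) \left(-15\right) = \left(22 + \left(-4 + 4\right)^{2}\right) \left(-15\right) = \left(22 + 0^{2}\right) \left(-15\right) = \left(22 + 0\right) \left(-15\right) = 22 \left(-15\right) = -330$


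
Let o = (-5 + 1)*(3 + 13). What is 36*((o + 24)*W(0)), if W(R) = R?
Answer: 0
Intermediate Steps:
o = -64 (o = -4*16 = -64)
36*((o + 24)*W(0)) = 36*((-64 + 24)*0) = 36*(-40*0) = 36*0 = 0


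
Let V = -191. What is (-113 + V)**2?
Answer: 92416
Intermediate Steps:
(-113 + V)**2 = (-113 - 191)**2 = (-304)**2 = 92416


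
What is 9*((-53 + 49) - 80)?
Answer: -756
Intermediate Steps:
9*((-53 + 49) - 80) = 9*(-4 - 80) = 9*(-84) = -756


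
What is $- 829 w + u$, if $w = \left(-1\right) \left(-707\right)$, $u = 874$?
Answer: $-585229$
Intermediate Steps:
$w = 707$
$- 829 w + u = \left(-829\right) 707 + 874 = -586103 + 874 = -585229$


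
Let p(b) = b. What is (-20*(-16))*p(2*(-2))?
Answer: -1280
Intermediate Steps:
(-20*(-16))*p(2*(-2)) = (-20*(-16))*(2*(-2)) = 320*(-4) = -1280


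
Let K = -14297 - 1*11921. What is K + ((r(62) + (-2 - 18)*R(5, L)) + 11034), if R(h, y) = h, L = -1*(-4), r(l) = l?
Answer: -15222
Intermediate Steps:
L = 4
K = -26218 (K = -14297 - 11921 = -26218)
K + ((r(62) + (-2 - 18)*R(5, L)) + 11034) = -26218 + ((62 + (-2 - 18)*5) + 11034) = -26218 + ((62 - 20*5) + 11034) = -26218 + ((62 - 100) + 11034) = -26218 + (-38 + 11034) = -26218 + 10996 = -15222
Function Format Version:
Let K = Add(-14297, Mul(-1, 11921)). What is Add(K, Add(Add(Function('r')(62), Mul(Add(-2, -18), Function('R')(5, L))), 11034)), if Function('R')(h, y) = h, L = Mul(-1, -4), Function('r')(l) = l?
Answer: -15222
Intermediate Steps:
L = 4
K = -26218 (K = Add(-14297, -11921) = -26218)
Add(K, Add(Add(Function('r')(62), Mul(Add(-2, -18), Function('R')(5, L))), 11034)) = Add(-26218, Add(Add(62, Mul(Add(-2, -18), 5)), 11034)) = Add(-26218, Add(Add(62, Mul(-20, 5)), 11034)) = Add(-26218, Add(Add(62, -100), 11034)) = Add(-26218, Add(-38, 11034)) = Add(-26218, 10996) = -15222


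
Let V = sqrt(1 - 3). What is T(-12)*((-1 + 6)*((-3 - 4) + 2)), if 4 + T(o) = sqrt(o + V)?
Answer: 100 - 25*sqrt(-12 + I*sqrt(2)) ≈ 94.906 - 86.752*I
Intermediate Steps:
V = I*sqrt(2) (V = sqrt(-2) = I*sqrt(2) ≈ 1.4142*I)
T(o) = -4 + sqrt(o + I*sqrt(2))
T(-12)*((-1 + 6)*((-3 - 4) + 2)) = (-4 + sqrt(-12 + I*sqrt(2)))*((-1 + 6)*((-3 - 4) + 2)) = (-4 + sqrt(-12 + I*sqrt(2)))*(5*(-7 + 2)) = (-4 + sqrt(-12 + I*sqrt(2)))*(5*(-5)) = (-4 + sqrt(-12 + I*sqrt(2)))*(-25) = 100 - 25*sqrt(-12 + I*sqrt(2))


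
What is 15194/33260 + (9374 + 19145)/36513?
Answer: 751660231/607211190 ≈ 1.2379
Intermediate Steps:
15194/33260 + (9374 + 19145)/36513 = 15194*(1/33260) + 28519*(1/36513) = 7597/16630 + 28519/36513 = 751660231/607211190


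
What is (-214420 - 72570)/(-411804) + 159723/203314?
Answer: 15515456894/10465689807 ≈ 1.4825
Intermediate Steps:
(-214420 - 72570)/(-411804) + 159723/203314 = -286990*(-1/411804) + 159723*(1/203314) = 143495/205902 + 159723/203314 = 15515456894/10465689807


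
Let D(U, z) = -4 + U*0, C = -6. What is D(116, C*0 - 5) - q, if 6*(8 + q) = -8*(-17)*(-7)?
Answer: 488/3 ≈ 162.67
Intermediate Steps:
D(U, z) = -4 (D(U, z) = -4 + 0 = -4)
q = -500/3 (q = -8 + (-8*(-17)*(-7))/6 = -8 + (136*(-7))/6 = -8 + (1/6)*(-952) = -8 - 476/3 = -500/3 ≈ -166.67)
D(116, C*0 - 5) - q = -4 - 1*(-500/3) = -4 + 500/3 = 488/3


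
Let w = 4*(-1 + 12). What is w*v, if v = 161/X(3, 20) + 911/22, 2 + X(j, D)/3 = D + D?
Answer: 107396/57 ≈ 1884.1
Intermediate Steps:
X(j, D) = -6 + 6*D (X(j, D) = -6 + 3*(D + D) = -6 + 3*(2*D) = -6 + 6*D)
v = 26849/627 (v = 161/(-6 + 6*20) + 911/22 = 161/(-6 + 120) + 911*(1/22) = 161/114 + 911/22 = 26849/627 ≈ 42.821)
w = 44 (w = 4*11 = 44)
w*v = 44*(26849/627) = 107396/57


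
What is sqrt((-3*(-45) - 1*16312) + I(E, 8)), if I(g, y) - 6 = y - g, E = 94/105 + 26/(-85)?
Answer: I*sqrt(51500832495)/1785 ≈ 127.14*I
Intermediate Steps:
E = 1052/1785 (E = 94*(1/105) + 26*(-1/85) = 94/105 - 26/85 = 1052/1785 ≈ 0.58936)
I(g, y) = 6 + y - g (I(g, y) = 6 + (y - g) = 6 + y - g)
sqrt((-3*(-45) - 1*16312) + I(E, 8)) = sqrt((-3*(-45) - 1*16312) + (6 + 8 - 1*1052/1785)) = sqrt((135 - 16312) + (6 + 8 - 1052/1785)) = sqrt(-16177 + 23938/1785) = sqrt(-28852007/1785) = I*sqrt(51500832495)/1785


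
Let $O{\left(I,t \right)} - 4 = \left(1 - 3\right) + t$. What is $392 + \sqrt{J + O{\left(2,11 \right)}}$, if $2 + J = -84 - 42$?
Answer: $392 + i \sqrt{115} \approx 392.0 + 10.724 i$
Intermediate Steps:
$J = -128$ ($J = -2 - 126 = -128$)
$O{\left(I,t \right)} = 2 + t$ ($O{\left(I,t \right)} = 4 + \left(\left(1 - 3\right) + t\right) = 4 + \left(-2 + t\right) = 2 + t$)
$392 + \sqrt{J + O{\left(2,11 \right)}} = 392 + \sqrt{-128 + \left(2 + 11\right)} = 392 + \sqrt{-128 + 13} = 392 + \sqrt{-115} = 392 + i \sqrt{115}$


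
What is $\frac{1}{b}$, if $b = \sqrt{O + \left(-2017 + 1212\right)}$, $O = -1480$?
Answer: $- \frac{i \sqrt{2285}}{2285} \approx - 0.02092 i$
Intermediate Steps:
$b = i \sqrt{2285}$ ($b = \sqrt{-1480 + \left(-2017 + 1212\right)} = \sqrt{-1480 - 805} = \sqrt{-2285} = i \sqrt{2285} \approx 47.802 i$)
$\frac{1}{b} = \frac{1}{i \sqrt{2285}} = - \frac{i \sqrt{2285}}{2285}$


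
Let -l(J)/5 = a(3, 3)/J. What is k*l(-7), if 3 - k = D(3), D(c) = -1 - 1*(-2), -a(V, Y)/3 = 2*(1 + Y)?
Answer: -240/7 ≈ -34.286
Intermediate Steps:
a(V, Y) = -6 - 6*Y (a(V, Y) = -6*(1 + Y) = -3*(2 + 2*Y) = -6 - 6*Y)
D(c) = 1 (D(c) = -1 + 2 = 1)
l(J) = 120/J (l(J) = -5*(-6 - 6*3)/J = -5*(-6 - 18)/J = -(-120)/J = 120/J)
k = 2 (k = 3 - 1*1 = 3 - 1 = 2)
k*l(-7) = 2*(120/(-7)) = 2*(120*(-⅐)) = 2*(-120/7) = -240/7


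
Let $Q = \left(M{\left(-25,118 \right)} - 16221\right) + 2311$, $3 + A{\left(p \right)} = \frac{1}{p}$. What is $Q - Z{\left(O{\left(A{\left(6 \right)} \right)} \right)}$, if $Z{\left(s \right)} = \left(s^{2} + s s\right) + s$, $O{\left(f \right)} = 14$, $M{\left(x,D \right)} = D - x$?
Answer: $-14173$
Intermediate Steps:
$A{\left(p \right)} = -3 + \frac{1}{p}$
$Z{\left(s \right)} = s + 2 s^{2}$ ($Z{\left(s \right)} = \left(s^{2} + s^{2}\right) + s = 2 s^{2} + s = s + 2 s^{2}$)
$Q = -13767$ ($Q = \left(\left(118 - -25\right) - 16221\right) + 2311 = \left(\left(118 + 25\right) - 16221\right) + 2311 = \left(143 - 16221\right) + 2311 = -16078 + 2311 = -13767$)
$Q - Z{\left(O{\left(A{\left(6 \right)} \right)} \right)} = -13767 - 14 \left(1 + 2 \cdot 14\right) = -13767 - 14 \left(1 + 28\right) = -13767 - 14 \cdot 29 = -13767 - 406 = -14173$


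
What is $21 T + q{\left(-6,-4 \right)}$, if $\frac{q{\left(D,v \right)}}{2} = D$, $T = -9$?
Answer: $-201$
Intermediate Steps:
$q{\left(D,v \right)} = 2 D$
$21 T + q{\left(-6,-4 \right)} = 21 \left(-9\right) + 2 \left(-6\right) = -189 - 12 = -201$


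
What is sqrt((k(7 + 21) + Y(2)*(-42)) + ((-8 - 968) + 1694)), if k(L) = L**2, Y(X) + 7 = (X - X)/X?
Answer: 2*sqrt(449) ≈ 42.379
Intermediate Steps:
Y(X) = -7 (Y(X) = -7 + (X - X)/X = -7 + 0/X = -7 + 0 = -7)
sqrt((k(7 + 21) + Y(2)*(-42)) + ((-8 - 968) + 1694)) = sqrt(((7 + 21)**2 - 7*(-42)) + ((-8 - 968) + 1694)) = sqrt((28**2 + 294) + (-976 + 1694)) = sqrt((784 + 294) + 718) = sqrt(1078 + 718) = sqrt(1796) = 2*sqrt(449)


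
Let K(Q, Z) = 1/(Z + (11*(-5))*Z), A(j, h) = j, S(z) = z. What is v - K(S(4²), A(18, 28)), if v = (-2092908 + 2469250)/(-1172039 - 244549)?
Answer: -30365653/114743628 ≈ -0.26464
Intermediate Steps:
v = -188171/708294 (v = 376342/(-1416588) = 376342*(-1/1416588) = -188171/708294 ≈ -0.26567)
K(Q, Z) = -1/(54*Z) (K(Q, Z) = 1/(Z - 55*Z) = 1/(-54*Z) = -1/(54*Z))
v - K(S(4²), A(18, 28)) = -188171/708294 - (-1)/(54*18) = -188171/708294 - 1*(-1/972) = -188171/708294 + 1/972 = -30365653/114743628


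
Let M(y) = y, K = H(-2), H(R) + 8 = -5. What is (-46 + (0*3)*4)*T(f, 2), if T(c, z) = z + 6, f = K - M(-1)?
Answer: -368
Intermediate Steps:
H(R) = -13 (H(R) = -8 - 5 = -13)
K = -13
f = -12 (f = -13 - 1*(-1) = -13 + 1 = -12)
T(c, z) = 6 + z
(-46 + (0*3)*4)*T(f, 2) = (-46 + (0*3)*4)*(6 + 2) = (-46 + 0*4)*8 = (-46 + 0)*8 = -46*8 = -368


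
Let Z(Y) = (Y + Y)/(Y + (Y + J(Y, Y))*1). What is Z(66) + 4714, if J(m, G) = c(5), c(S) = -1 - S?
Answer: 99016/21 ≈ 4715.0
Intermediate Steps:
J(m, G) = -6 (J(m, G) = -1 - 1*5 = -1 - 5 = -6)
Z(Y) = 2*Y/(-6 + 2*Y) (Z(Y) = (Y + Y)/(Y + (Y - 6)*1) = (2*Y)/(Y + (-6 + Y)*1) = (2*Y)/(Y + (-6 + Y)) = (2*Y)/(-6 + 2*Y) = 2*Y/(-6 + 2*Y))
Z(66) + 4714 = 66/(-3 + 66) + 4714 = 66/63 + 4714 = 66*(1/63) + 4714 = 22/21 + 4714 = 99016/21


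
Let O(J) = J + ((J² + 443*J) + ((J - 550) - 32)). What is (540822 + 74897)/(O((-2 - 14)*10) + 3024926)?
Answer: 615719/2978744 ≈ 0.20670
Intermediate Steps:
O(J) = -582 + J² + 445*J (O(J) = J + ((J² + 443*J) + ((-550 + J) - 32)) = J + ((J² + 443*J) + (-582 + J)) = J + (-582 + J² + 444*J) = -582 + J² + 445*J)
(540822 + 74897)/(O((-2 - 14)*10) + 3024926) = (540822 + 74897)/((-582 + ((-2 - 14)*10)² + 445*((-2 - 14)*10)) + 3024926) = 615719/((-582 + (-16*10)² + 445*(-16*10)) + 3024926) = 615719/((-582 + (-160)² + 445*(-160)) + 3024926) = 615719/((-582 + 25600 - 71200) + 3024926) = 615719/(-46182 + 3024926) = 615719/2978744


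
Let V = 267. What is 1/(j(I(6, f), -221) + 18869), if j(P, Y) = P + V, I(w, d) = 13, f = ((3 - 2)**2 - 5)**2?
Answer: 1/19149 ≈ 5.2222e-5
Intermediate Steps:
f = 16 (f = (1**2 - 5)**2 = (1 - 5)**2 = (-4)**2 = 16)
j(P, Y) = 267 + P (j(P, Y) = P + 267 = 267 + P)
1/(j(I(6, f), -221) + 18869) = 1/((267 + 13) + 18869) = 1/(280 + 18869) = 1/19149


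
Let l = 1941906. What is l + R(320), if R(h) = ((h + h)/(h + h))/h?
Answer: 621409921/320 ≈ 1.9419e+6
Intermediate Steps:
R(h) = 1/h (R(h) = ((2*h)/((2*h)))/h = ((2*h)*(1/(2*h)))/h = 1/h)
l + R(320) = 1941906 + 1/320 = 621409921/320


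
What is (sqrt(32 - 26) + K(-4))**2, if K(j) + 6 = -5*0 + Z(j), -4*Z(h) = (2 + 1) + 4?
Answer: 1057/16 - 31*sqrt(6)/2 ≈ 28.095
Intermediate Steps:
Z(h) = -7/4 (Z(h) = -((2 + 1) + 4)/4 = -(3 + 4)/4 = -1/4*7 = -7/4)
K(j) = -31/4 (K(j) = -6 + (-5*0 - 7/4) = -6 + (0 - 7/4) = -6 - 7/4 = -31/4)
(sqrt(32 - 26) + K(-4))**2 = (sqrt(32 - 26) - 31/4)**2 = (sqrt(6) - 31/4)**2 = (-31/4 + sqrt(6))**2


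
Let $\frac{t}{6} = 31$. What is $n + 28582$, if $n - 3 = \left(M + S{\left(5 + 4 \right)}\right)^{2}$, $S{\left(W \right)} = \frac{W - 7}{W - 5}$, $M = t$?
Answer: $\frac{253469}{4} \approx 63367.0$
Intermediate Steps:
$t = 186$ ($t = 6 \cdot 31 = 186$)
$M = 186$
$S{\left(W \right)} = \frac{-7 + W}{-5 + W}$
$n = \frac{139141}{4}$ ($n = 3 + \left(186 + \frac{-7 + \left(5 + 4\right)}{-5 + \left(5 + 4\right)}\right)^{2} = 3 + \left(186 + \frac{-7 + 9}{-5 + 9}\right)^{2} = 3 + \left(186 + \frac{1}{4} \cdot 2\right)^{2} = 3 + \left(186 + \frac{1}{2}\right)^{2} = 3 + \left(\frac{373}{2}\right)^{2} = 3 + \frac{139129}{4} = \frac{139141}{4} \approx 34785.0$)
$n + 28582 = \frac{139141}{4} + 28582 = \frac{253469}{4}$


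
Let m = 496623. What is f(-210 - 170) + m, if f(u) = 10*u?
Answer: 492823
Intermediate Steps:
f(-210 - 170) + m = 10*(-210 - 170) + 496623 = 10*(-380) + 496623 = -3800 + 496623 = 492823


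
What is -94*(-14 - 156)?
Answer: 15980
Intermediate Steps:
-94*(-14 - 156) = -94*(-170) = 15980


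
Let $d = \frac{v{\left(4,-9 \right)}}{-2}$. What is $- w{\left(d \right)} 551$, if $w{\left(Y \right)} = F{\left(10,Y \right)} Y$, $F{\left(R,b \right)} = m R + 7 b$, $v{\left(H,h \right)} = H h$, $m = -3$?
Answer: $-952128$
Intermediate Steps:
$d = 18$ ($d = \frac{4 \left(-9\right)}{-2} = \left(-36\right) \left(- \frac{1}{2}\right) = 18$)
$F{\left(R,b \right)} = - 3 R + 7 b$
$w{\left(Y \right)} = Y \left(-30 + 7 Y\right)$ ($w{\left(Y \right)} = \left(\left(-3\right) 10 + 7 Y\right) Y = \left(-30 + 7 Y\right) Y = Y \left(-30 + 7 Y\right)$)
$- w{\left(d \right)} 551 = - 18 \left(-30 + 7 \cdot 18\right) 551 = - 18 \left(-30 + 126\right) 551 = - 18 \cdot 96 \cdot 551 = - 1728 \cdot 551 = \left(-1\right) 952128 = -952128$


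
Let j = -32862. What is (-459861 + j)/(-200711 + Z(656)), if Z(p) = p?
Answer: 164241/66685 ≈ 2.4629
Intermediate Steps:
(-459861 + j)/(-200711 + Z(656)) = (-459861 - 32862)/(-200711 + 656) = -492723/(-200055) = -492723*(-1/200055) = 164241/66685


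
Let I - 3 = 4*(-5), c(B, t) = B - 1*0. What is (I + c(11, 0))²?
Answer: 36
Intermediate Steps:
c(B, t) = B (c(B, t) = B + 0 = B)
I = -17 (I = 3 + 4*(-5) = 3 - 20 = -17)
(I + c(11, 0))² = (-17 + 11)² = (-6)² = 36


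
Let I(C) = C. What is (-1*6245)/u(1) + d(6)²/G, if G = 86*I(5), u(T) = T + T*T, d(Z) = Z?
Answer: -1342639/430 ≈ -3122.4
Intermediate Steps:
u(T) = T + T²
G = 430 (G = 86*5 = 430)
(-1*6245)/u(1) + d(6)²/G = (-1*6245)/((1*(1 + 1))) + 6²/430 = -6245/(1*2) + 36*(1/430) = -6245/2 + 18/215 = -1342639/430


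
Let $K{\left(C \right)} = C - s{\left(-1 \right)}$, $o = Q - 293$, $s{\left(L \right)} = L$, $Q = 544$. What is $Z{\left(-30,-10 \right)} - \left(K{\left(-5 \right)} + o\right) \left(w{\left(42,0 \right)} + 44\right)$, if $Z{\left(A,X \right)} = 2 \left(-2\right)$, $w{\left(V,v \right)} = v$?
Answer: $-10872$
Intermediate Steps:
$o = 251$ ($o = 544 - 293 = 251$)
$K{\left(C \right)} = 1 + C$ ($K{\left(C \right)} = C - -1 = C + 1 = 1 + C$)
$Z{\left(A,X \right)} = -4$
$Z{\left(-30,-10 \right)} - \left(K{\left(-5 \right)} + o\right) \left(w{\left(42,0 \right)} + 44\right) = -4 - \left(\left(1 - 5\right) + 251\right) \left(0 + 44\right) = -4 - \left(-4 + 251\right) 44 = -4 - 247 \cdot 44 = -4 - 10868 = -10872$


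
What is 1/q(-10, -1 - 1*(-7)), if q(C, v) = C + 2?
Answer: -⅛ ≈ -0.12500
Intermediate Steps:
q(C, v) = 2 + C
1/q(-10, -1 - 1*(-7)) = 1/(2 - 10) = 1/(-8) = -⅛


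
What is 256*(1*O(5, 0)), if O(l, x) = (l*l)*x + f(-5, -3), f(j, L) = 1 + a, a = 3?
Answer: 1024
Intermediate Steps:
f(j, L) = 4 (f(j, L) = 1 + 3 = 4)
O(l, x) = 4 + x*l**2 (O(l, x) = (l*l)*x + 4 = l**2*x + 4 = x*l**2 + 4 = 4 + x*l**2)
256*(1*O(5, 0)) = 256*(1*(4 + 0*5**2)) = 256*(1*(4 + 0*25)) = 256*(1*(4 + 0)) = 256*(1*4) = 256*4 = 1024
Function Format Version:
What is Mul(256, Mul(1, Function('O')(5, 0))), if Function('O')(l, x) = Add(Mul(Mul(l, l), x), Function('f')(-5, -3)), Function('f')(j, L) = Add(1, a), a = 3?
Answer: 1024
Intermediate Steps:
Function('f')(j, L) = 4 (Function('f')(j, L) = Add(1, 3) = 4)
Function('O')(l, x) = Add(4, Mul(x, Pow(l, 2))) (Function('O')(l, x) = Add(Mul(Mul(l, l), x), 4) = Add(Mul(Pow(l, 2), x), 4) = Add(Mul(x, Pow(l, 2)), 4) = Add(4, Mul(x, Pow(l, 2))))
Mul(256, Mul(1, Function('O')(5, 0))) = Mul(256, Mul(1, Add(4, Mul(0, Pow(5, 2))))) = Mul(256, Mul(1, Add(4, Mul(0, 25)))) = Mul(256, Mul(1, Add(4, 0))) = Mul(256, Mul(1, 4)) = Mul(256, 4) = 1024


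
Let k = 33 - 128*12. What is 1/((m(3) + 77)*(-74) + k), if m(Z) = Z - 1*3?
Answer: -1/7201 ≈ -0.00013887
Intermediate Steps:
m(Z) = -3 + Z (m(Z) = Z - 3 = -3 + Z)
k = -1503 (k = 33 - 1536 = -1503)
1/((m(3) + 77)*(-74) + k) = 1/(((-3 + 3) + 77)*(-74) - 1503) = 1/((0 + 77)*(-74) - 1503) = 1/(77*(-74) - 1503) = 1/(-5698 - 1503) = 1/(-7201) = -1/7201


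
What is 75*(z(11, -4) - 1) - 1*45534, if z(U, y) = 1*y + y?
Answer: -46209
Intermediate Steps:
z(U, y) = 2*y (z(U, y) = y + y = 2*y)
75*(z(11, -4) - 1) - 1*45534 = 75*(2*(-4) - 1) - 1*45534 = 75*(-8 - 1) - 45534 = 75*(-9) - 45534 = -675 - 45534 = -46209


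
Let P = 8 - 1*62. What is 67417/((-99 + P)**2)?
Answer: 67417/23409 ≈ 2.8800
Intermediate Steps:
P = -54 (P = 8 - 62 = -54)
67417/((-99 + P)**2) = 67417/((-99 - 54)**2) = 67417/((-153)**2) = 67417/23409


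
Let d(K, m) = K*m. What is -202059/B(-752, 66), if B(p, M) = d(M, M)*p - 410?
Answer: 202059/3276122 ≈ 0.061676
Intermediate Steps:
B(p, M) = -410 + p*M² (B(p, M) = (M*M)*p - 410 = M²*p - 410 = p*M² - 410 = -410 + p*M²)
-202059/B(-752, 66) = -202059/(-410 - 752*66²) = -202059/(-410 - 752*4356) = -202059/(-410 - 3275712) = -202059/(-3276122) = -202059*(-1/3276122) = 202059/3276122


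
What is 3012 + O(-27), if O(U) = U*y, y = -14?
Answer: 3390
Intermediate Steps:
O(U) = -14*U (O(U) = U*(-14) = -14*U)
3012 + O(-27) = 3012 - 14*(-27) = 3012 + 378 = 3390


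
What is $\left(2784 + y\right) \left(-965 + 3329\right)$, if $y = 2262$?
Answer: $11928744$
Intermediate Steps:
$\left(2784 + y\right) \left(-965 + 3329\right) = \left(2784 + 2262\right) \left(-965 + 3329\right) = 5046 \cdot 2364 = 11928744$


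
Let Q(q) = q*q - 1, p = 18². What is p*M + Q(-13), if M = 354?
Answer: 114864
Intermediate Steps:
p = 324
Q(q) = -1 + q² (Q(q) = q² - 1 = -1 + q²)
p*M + Q(-13) = 324*354 + (-1 + (-13)²) = 114696 + (-1 + 169) = 114696 + 168 = 114864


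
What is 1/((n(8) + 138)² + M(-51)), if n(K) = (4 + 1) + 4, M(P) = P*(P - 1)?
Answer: 1/24261 ≈ 4.1218e-5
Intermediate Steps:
M(P) = P*(-1 + P)
n(K) = 9 (n(K) = 5 + 4 = 9)
1/((n(8) + 138)² + M(-51)) = 1/((9 + 138)² - 51*(-1 - 51)) = 1/(147² - 51*(-52)) = 1/(21609 + 2652) = 1/24261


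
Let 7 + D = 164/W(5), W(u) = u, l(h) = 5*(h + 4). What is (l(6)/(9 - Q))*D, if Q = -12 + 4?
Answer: 1290/17 ≈ 75.882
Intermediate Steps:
Q = -8
l(h) = 20 + 5*h (l(h) = 5*(4 + h) = 20 + 5*h)
D = 129/5 (D = -7 + 164/5 = 129/5 ≈ 25.800)
(l(6)/(9 - Q))*D = ((20 + 5*6)/(9 - 1*(-8)))*(129/5) = ((20 + 30)/(9 + 8))*(129/5) = (50/17)*(129/5) = 1290/17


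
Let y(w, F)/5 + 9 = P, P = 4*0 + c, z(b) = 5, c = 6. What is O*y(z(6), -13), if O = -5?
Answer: 75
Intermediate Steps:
P = 6 (P = 4*0 + 6 = 0 + 6 = 6)
y(w, F) = -15 (y(w, F) = -45 + 5*6 = -45 + 30 = -15)
O*y(z(6), -13) = -5*(-15) = 75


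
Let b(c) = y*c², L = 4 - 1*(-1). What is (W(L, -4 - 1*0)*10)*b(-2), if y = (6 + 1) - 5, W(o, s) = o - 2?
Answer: 240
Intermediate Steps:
L = 5 (L = 4 + 1 = 5)
W(o, s) = -2 + o
y = 2 (y = 7 - 5 = 2)
b(c) = 2*c²
(W(L, -4 - 1*0)*10)*b(-2) = ((-2 + 5)*10)*(2*(-2)²) = (3*10)*(2*4) = 30*8 = 240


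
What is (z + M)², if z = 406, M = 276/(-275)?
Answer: 12404167876/75625 ≈ 1.6402e+5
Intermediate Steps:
M = -276/275 (M = 276*(-1/275) = -276/275 ≈ -1.0036)
(z + M)² = (406 - 276/275)² = (111374/275)² = 12404167876/75625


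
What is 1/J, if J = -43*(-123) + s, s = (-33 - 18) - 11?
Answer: 1/5227 ≈ 0.00019131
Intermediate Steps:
s = -62 (s = -51 - 11 = -62)
J = 5227 (J = -43*(-123) - 62 = 5289 - 62 = 5227)
1/J = 1/5227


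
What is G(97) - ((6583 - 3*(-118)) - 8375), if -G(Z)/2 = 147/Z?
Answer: 139192/97 ≈ 1435.0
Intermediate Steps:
G(Z) = -294/Z
G(97) - ((6583 - 3*(-118)) - 8375) = -294/97 - ((6583 - 3*(-118)) - 8375) = -294*1/97 - ((6583 + 354) - 8375) = -294/97 - (6937 - 8375) = -294/97 - 1*(-1438) = -294/97 + 1438 = 139192/97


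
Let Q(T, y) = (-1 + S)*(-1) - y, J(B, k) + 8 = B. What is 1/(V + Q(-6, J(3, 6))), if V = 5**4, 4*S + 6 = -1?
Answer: 4/2531 ≈ 0.0015804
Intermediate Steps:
S = -7/4 (S = -3/2 + (1/4)*(-1) = -3/2 - 1/4 = -7/4 ≈ -1.7500)
J(B, k) = -8 + B
Q(T, y) = 11/4 - y (Q(T, y) = (-1 - 7/4)*(-1) - y = -11/4*(-1) - y = 11/4 - y)
V = 625
1/(V + Q(-6, J(3, 6))) = 1/(625 + (11/4 - (-8 + 3))) = 1/(625 + (11/4 - 1*(-5))) = 1/(625 + (11/4 + 5)) = 1/(625 + 31/4) = 1/(2531/4) = 4/2531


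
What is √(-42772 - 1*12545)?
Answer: I*√55317 ≈ 235.2*I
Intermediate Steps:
√(-42772 - 1*12545) = √(-42772 - 12545) = √(-55317) = I*√55317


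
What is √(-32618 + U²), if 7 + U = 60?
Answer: I*√29809 ≈ 172.65*I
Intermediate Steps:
U = 53 (U = -7 + 60 = 53)
√(-32618 + U²) = √(-32618 + 53²) = √(-32618 + 2809) = √(-29809) = I*√29809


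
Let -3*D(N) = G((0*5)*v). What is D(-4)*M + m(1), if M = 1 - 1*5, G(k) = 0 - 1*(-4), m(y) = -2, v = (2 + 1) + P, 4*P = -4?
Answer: 10/3 ≈ 3.3333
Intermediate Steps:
P = -1 (P = (¼)*(-4) = -1)
v = 2 (v = (2 + 1) - 1 = 3 - 1 = 2)
G(k) = 4 (G(k) = 0 + 4 = 4)
D(N) = -4/3 (D(N) = -⅓*4 = -4/3)
M = -4 (M = 1 - 5 = -4)
D(-4)*M + m(1) = -4/3*(-4) - 2 = 16/3 - 2 = 10/3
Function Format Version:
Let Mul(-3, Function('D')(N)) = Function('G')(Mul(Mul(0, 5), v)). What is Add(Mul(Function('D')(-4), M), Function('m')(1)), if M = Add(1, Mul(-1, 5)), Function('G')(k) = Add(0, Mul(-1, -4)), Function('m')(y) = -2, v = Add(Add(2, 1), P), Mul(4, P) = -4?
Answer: Rational(10, 3) ≈ 3.3333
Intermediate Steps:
P = -1 (P = Mul(Rational(1, 4), -4) = -1)
v = 2 (v = Add(Add(2, 1), -1) = Add(3, -1) = 2)
Function('G')(k) = 4 (Function('G')(k) = Add(0, 4) = 4)
Function('D')(N) = Rational(-4, 3) (Function('D')(N) = Mul(Rational(-1, 3), 4) = Rational(-4, 3))
M = -4 (M = Add(1, -5) = -4)
Add(Mul(Function('D')(-4), M), Function('m')(1)) = Add(Mul(Rational(-4, 3), -4), -2) = Add(Rational(16, 3), -2) = Rational(10, 3)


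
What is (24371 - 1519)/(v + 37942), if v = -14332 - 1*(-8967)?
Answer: 22852/32577 ≈ 0.70148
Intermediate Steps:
v = -5365 (v = -14332 + 8967 = -5365)
(24371 - 1519)/(v + 37942) = (24371 - 1519)/(-5365 + 37942) = 22852/32577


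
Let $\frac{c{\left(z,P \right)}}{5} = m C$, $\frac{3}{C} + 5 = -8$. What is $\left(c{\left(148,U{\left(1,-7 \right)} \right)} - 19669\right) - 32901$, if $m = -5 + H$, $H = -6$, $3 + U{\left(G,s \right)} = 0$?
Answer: $- \frac{683245}{13} \approx -52557.0$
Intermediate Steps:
$C = - \frac{3}{13}$ ($C = \frac{3}{-5 - 8} = \frac{3}{-13} = 3 \left(- \frac{1}{13}\right) = - \frac{3}{13} \approx -0.23077$)
$U{\left(G,s \right)} = -3$ ($U{\left(G,s \right)} = -3 + 0 = -3$)
$m = -11$ ($m = -5 - 6 = -11$)
$c{\left(z,P \right)} = \frac{165}{13}$ ($c{\left(z,P \right)} = 5 \left(\left(-11\right) \left(- \frac{3}{13}\right)\right) = 5 \cdot \frac{33}{13} = \frac{165}{13}$)
$\left(c{\left(148,U{\left(1,-7 \right)} \right)} - 19669\right) - 32901 = \left(\frac{165}{13} - 19669\right) - 32901 = - \frac{255532}{13} - 32901 = - \frac{683245}{13}$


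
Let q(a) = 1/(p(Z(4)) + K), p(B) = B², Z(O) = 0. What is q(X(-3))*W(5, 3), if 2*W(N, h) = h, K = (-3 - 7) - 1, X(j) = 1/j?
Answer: -3/22 ≈ -0.13636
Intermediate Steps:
X(j) = 1/j
K = -11 (K = -10 - 1 = -11)
W(N, h) = h/2
q(a) = -1/11 (q(a) = 1/(0² - 11) = 1/(0 - 11) = 1/(-11) = -1/11)
q(X(-3))*W(5, 3) = -3/22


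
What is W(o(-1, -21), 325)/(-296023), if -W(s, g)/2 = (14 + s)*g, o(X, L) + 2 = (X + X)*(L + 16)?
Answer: 1100/22771 ≈ 0.048307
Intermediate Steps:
o(X, L) = -2 + 2*X*(16 + L) (o(X, L) = -2 + (X + X)*(L + 16) = -2 + (2*X)*(16 + L) = -2 + 2*X*(16 + L))
W(s, g) = -2*g*(14 + s) (W(s, g) = -2*(14 + s)*g = -2*g*(14 + s))
W(o(-1, -21), 325)/(-296023) = -2*325*(14 + (-2 + 32*(-1) + 2*(-21)*(-1)))/(-296023) = -2*325*(14 + (-2 - 32 + 42))*(-1/296023) = -2*325*(14 + 8)*(-1/296023) = -2*325*22*(-1/296023) = -14300*(-1/296023) = 1100/22771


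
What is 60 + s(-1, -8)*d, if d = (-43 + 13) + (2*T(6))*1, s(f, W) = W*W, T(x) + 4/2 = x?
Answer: -1348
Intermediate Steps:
T(x) = -2 + x
s(f, W) = W²
d = -22 (d = (-43 + 13) + (2*(-2 + 6))*1 = -30 + (2*4)*1 = -30 + 8*1 = -30 + 8 = -22)
60 + s(-1, -8)*d = 60 + (-8)²*(-22) = 60 + 64*(-22) = 60 - 1408 = -1348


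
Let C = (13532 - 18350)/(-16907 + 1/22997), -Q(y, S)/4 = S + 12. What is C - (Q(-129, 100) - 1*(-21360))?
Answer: -1355114955665/64801713 ≈ -20912.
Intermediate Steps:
Q(y, S) = -48 - 4*S (Q(y, S) = -4*(S + 12) = -4*(12 + S) = -48 - 4*S)
C = 18466591/64801713 (C = -4818/(-16907 + 1/22997) = -4818/(-388810278/22997) = -4818*(-22997/388810278) = 18466591/64801713 ≈ 0.28497)
C - (Q(-129, 100) - 1*(-21360)) = 18466591/64801713 - ((-48 - 4*100) - 1*(-21360)) = 18466591/64801713 - ((-48 - 400) + 21360) = 18466591/64801713 - (-448 + 21360) = 18466591/64801713 - 1*20912 = 18466591/64801713 - 20912 = -1355114955665/64801713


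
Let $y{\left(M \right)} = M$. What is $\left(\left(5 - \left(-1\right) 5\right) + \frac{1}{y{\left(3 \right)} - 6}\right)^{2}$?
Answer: $\frac{841}{9} \approx 93.444$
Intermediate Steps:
$\left(\left(5 - \left(-1\right) 5\right) + \frac{1}{y{\left(3 \right)} - 6}\right)^{2} = \left(\left(5 - \left(-1\right) 5\right) + \frac{1}{3 - 6}\right)^{2} = \left(\left(5 - -5\right) + \frac{1}{-3}\right)^{2} = \left(\left(5 + 5\right) - \frac{1}{3}\right)^{2} = \left(10 - \frac{1}{3}\right)^{2} = \left(\frac{29}{3}\right)^{2} = \frac{841}{9}$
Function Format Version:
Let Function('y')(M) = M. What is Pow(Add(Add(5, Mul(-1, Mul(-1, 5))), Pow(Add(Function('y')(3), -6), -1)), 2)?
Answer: Rational(841, 9) ≈ 93.444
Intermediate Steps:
Pow(Add(Add(5, Mul(-1, Mul(-1, 5))), Pow(Add(Function('y')(3), -6), -1)), 2) = Pow(Add(Add(5, Mul(-1, Mul(-1, 5))), Pow(Add(3, -6), -1)), 2) = Pow(Add(Add(5, Mul(-1, -5)), Pow(-3, -1)), 2) = Pow(Add(Add(5, 5), Rational(-1, 3)), 2) = Pow(Add(10, Rational(-1, 3)), 2) = Pow(Rational(29, 3), 2) = Rational(841, 9)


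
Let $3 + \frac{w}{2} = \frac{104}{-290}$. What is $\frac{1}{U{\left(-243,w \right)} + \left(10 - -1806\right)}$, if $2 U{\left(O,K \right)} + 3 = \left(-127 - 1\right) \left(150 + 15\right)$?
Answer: $- \frac{2}{17491} \approx -0.00011434$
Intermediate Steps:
$w = - \frac{974}{145}$ ($w = -6 + 2 \frac{104}{-290} = -6 + 2 \cdot 104 \left(- \frac{1}{290}\right) = -6 + 2 \left(- \frac{52}{145}\right) = -6 - \frac{104}{145} = - \frac{974}{145} \approx -6.7172$)
$U{\left(O,K \right)} = - \frac{21123}{2}$ ($U{\left(O,K \right)} = - \frac{3}{2} + \frac{\left(-127 - 1\right) \left(150 + 15\right)}{2} = - \frac{3}{2} + \frac{\left(-128\right) 165}{2} = - \frac{3}{2} + \frac{1}{2} \left(-21120\right) = - \frac{3}{2} - 10560 = - \frac{21123}{2}$)
$\frac{1}{U{\left(-243,w \right)} + \left(10 - -1806\right)} = \frac{1}{- \frac{21123}{2} + \left(10 - -1806\right)} = \frac{1}{- \frac{21123}{2} + \left(10 + 1806\right)} = \frac{1}{- \frac{21123}{2} + 1816} = \frac{1}{- \frac{17491}{2}} = - \frac{2}{17491}$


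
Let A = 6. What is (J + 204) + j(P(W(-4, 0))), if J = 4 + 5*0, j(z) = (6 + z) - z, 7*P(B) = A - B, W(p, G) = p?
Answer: 214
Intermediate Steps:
P(B) = 6/7 - B/7 (P(B) = (6 - B)/7 = 6/7 - B/7)
j(z) = 6
J = 4 (J = 4 + 0 = 4)
(J + 204) + j(P(W(-4, 0))) = (4 + 204) + 6 = 208 + 6 = 214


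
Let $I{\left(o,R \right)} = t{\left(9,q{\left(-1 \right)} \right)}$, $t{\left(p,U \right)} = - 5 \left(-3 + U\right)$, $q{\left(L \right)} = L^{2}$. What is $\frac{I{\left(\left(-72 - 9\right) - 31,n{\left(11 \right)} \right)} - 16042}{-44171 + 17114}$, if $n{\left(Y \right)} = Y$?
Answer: $\frac{5344}{9019} \approx 0.59253$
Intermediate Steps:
$t{\left(p,U \right)} = 15 - 5 U$
$I{\left(o,R \right)} = 10$ ($I{\left(o,R \right)} = 15 - 5 \left(-1\right)^{2} = 15 - 5 = 10$)
$\frac{I{\left(\left(-72 - 9\right) - 31,n{\left(11 \right)} \right)} - 16042}{-44171 + 17114} = \frac{10 - 16042}{-44171 + 17114} = - \frac{16032}{-27057} = \left(-16032\right) \left(- \frac{1}{27057}\right) = \frac{5344}{9019}$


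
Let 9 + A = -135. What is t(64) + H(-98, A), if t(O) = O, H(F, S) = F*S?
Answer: 14176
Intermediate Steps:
A = -144 (A = -9 - 135 = -144)
t(64) + H(-98, A) = 64 - 98*(-144) = 64 + 14112 = 14176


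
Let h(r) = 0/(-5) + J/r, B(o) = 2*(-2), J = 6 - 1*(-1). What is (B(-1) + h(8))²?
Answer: 625/64 ≈ 9.7656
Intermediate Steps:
J = 7 (J = 6 + 1 = 7)
B(o) = -4
h(r) = 7/r (h(r) = 0/(-5) + 7/r = 0*(-⅕) + 7/r = 0 + 7/r = 7/r)
(B(-1) + h(8))² = (-4 + 7/8)² = (-25/8)² = 625/64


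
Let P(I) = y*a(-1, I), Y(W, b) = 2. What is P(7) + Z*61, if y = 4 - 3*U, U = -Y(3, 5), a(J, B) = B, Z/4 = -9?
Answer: -2126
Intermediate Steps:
Z = -36 (Z = 4*(-9) = -36)
U = -2 (U = -1*2 = -2)
y = 10 (y = 4 - 3*(-2) = 4 + 6 = 10)
P(I) = 10*I
P(7) + Z*61 = 10*7 - 36*61 = 70 - 2196 = -2126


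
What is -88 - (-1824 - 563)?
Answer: 2299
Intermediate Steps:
-88 - (-1824 - 563) = -88 - 1*(-2387) = -88 + 2387 = 2299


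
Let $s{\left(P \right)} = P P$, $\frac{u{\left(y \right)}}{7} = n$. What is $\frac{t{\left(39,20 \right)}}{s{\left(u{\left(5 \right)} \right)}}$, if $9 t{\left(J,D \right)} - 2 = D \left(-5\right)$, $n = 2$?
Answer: $- \frac{1}{18} \approx -0.055556$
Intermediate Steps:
$u{\left(y \right)} = 14$ ($u{\left(y \right)} = 7 \cdot 2 = 14$)
$t{\left(J,D \right)} = \frac{2}{9} - \frac{5 D}{9}$ ($t{\left(J,D \right)} = \frac{2}{9} + \frac{D \left(-5\right)}{9} = \frac{2}{9} + \frac{\left(-5\right) D}{9} = \frac{2}{9} - \frac{5 D}{9}$)
$s{\left(P \right)} = P^{2}$
$\frac{t{\left(39,20 \right)}}{s{\left(u{\left(5 \right)} \right)}} = \frac{\frac{2}{9} - \frac{100}{9}}{14^{2}} = \frac{\frac{2}{9} - \frac{100}{9}}{196} = \frac{1}{196} \left(- \frac{98}{9}\right) = - \frac{1}{18}$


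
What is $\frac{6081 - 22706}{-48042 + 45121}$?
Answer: $\frac{16625}{2921} \approx 5.6915$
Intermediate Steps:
$\frac{6081 - 22706}{-48042 + 45121} = - \frac{16625}{-2921} = \left(-16625\right) \left(- \frac{1}{2921}\right) = \frac{16625}{2921}$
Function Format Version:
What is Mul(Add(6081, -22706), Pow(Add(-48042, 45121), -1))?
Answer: Rational(16625, 2921) ≈ 5.6915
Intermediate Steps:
Mul(Add(6081, -22706), Pow(Add(-48042, 45121), -1)) = Mul(-16625, Pow(-2921, -1)) = Mul(-16625, Rational(-1, 2921)) = Rational(16625, 2921)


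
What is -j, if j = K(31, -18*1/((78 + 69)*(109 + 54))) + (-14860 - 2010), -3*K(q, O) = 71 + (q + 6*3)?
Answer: 16910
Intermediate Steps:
K(q, O) = -89/3 - q/3 (K(q, O) = -(71 + (q + 6*3))/3 = -(71 + (q + 18))/3 = -(71 + (18 + q))/3 = -(89 + q)/3 = -89/3 - q/3)
j = -16910 (j = (-89/3 - 1/3*31) + (-14860 - 2010) = (-89/3 - 31/3) - 16870 = -40 - 16870 = -16910)
-j = -1*(-16910) = 16910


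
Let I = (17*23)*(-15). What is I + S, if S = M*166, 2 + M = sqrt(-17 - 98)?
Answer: -6197 + 166*I*sqrt(115) ≈ -6197.0 + 1780.2*I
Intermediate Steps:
M = -2 + I*sqrt(115) (M = -2 + sqrt(-17 - 98) = -2 + sqrt(-115) = -2 + I*sqrt(115) ≈ -2.0 + 10.724*I)
I = -5865 (I = 391*(-15) = -5865)
S = -332 + 166*I*sqrt(115) (S = (-2 + I*sqrt(115))*166 = -332 + 166*I*sqrt(115) ≈ -332.0 + 1780.2*I)
I + S = -5865 + (-332 + 166*I*sqrt(115)) = -6197 + 166*I*sqrt(115)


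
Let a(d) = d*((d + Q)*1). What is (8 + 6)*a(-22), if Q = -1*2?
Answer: 7392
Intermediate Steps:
Q = -2
a(d) = d*(-2 + d) (a(d) = d*((d - 2)*1) = d*((-2 + d)*1) = d*(-2 + d))
(8 + 6)*a(-22) = (8 + 6)*(-22*(-2 - 22)) = 14*(-22*(-24)) = 14*528 = 7392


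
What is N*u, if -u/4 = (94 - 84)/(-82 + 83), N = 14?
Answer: -560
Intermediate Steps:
u = -40 (u = -4*(94 - 84)/(-82 + 83) = -40/1 = -40 ≈ -40.000)
N*u = 14*(-40) = -560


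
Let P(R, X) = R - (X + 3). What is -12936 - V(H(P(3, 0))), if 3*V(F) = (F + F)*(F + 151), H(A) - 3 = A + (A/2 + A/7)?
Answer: -13244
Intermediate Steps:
P(R, X) = -3 + R - X (P(R, X) = R - (3 + X) = R + (-3 - X) = -3 + R - X)
H(A) = 3 + 23*A/14 (H(A) = 3 + (A + (A/2 + A/7)) = 3 + (A + 9*A/14) = 3 + 23*A/14)
V(F) = 2*F*(151 + F)/3 (V(F) = ((F + F)*(F + 151))/3 = ((2*F)*(151 + F))/3 = (2*F*(151 + F))/3 = 2*F*(151 + F)/3)
-12936 - V(H(P(3, 0))) = -12936 - 2*(3 + 23*(-3 + 3 - 1*0)/14)*(151 + (3 + 23*(-3 + 3 - 1*0)/14))/3 = -12936 - 2*(3 + 23*(-3 + 3 + 0)/14)*(151 + (3 + 23*(-3 + 3 + 0)/14))/3 = -12936 - 2*(3 + (23/14)*0)*(151 + (3 + (23/14)*0))/3 = -12936 - 2*(3 + 0)*(151 + (3 + 0))/3 = -12936 - 2*3*(151 + 3)/3 = -12936 - 2*3*154/3 = -12936 - 1*308 = -12936 - 308 = -13244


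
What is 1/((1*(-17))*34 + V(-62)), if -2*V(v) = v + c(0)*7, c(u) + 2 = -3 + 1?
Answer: -1/533 ≈ -0.0018762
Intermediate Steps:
c(u) = -4 (c(u) = -2 + (-3 + 1) = -2 - 2 = -4)
V(v) = 14 - v/2 (V(v) = -(v - 4*7)/2 = -(v - 28)/2 = -(-28 + v)/2 = 14 - v/2)
1/((1*(-17))*34 + V(-62)) = 1/((1*(-17))*34 + (14 - ½*(-62))) = 1/(-17*34 + (14 + 31)) = 1/(-578 + 45) = 1/(-533) = -1/533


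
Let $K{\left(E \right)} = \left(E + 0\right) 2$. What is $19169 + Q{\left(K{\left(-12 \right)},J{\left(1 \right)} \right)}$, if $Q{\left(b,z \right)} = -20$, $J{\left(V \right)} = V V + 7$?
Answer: $19149$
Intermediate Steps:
$J{\left(V \right)} = 7 + V^{2}$ ($J{\left(V \right)} = V^{2} + 7 = 7 + V^{2}$)
$K{\left(E \right)} = 2 E$ ($K{\left(E \right)} = E 2 = 2 E$)
$19169 + Q{\left(K{\left(-12 \right)},J{\left(1 \right)} \right)} = 19169 - 20 = 19149$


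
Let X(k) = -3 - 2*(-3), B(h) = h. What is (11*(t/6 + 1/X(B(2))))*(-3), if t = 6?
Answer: -44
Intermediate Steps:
X(k) = 3 (X(k) = -3 + 6 = 3)
(11*(t/6 + 1/X(B(2))))*(-3) = (11*(6/6 + 1/3))*(-3) = (11*(6*(1/6) + 1*(1/3)))*(-3) = (11*(1 + 1/3))*(-3) = (11*(4/3))*(-3) = (44/3)*(-3) = -44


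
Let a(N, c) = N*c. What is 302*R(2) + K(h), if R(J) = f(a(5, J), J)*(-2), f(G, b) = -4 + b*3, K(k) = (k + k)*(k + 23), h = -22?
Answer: -1252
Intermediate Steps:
K(k) = 2*k*(23 + k) (K(k) = (2*k)*(23 + k) = 2*k*(23 + k))
f(G, b) = -4 + 3*b
R(J) = 8 - 6*J (R(J) = (-4 + 3*J)*(-2) = 8 - 6*J)
302*R(2) + K(h) = 302*(8 - 6*2) + 2*(-22)*(23 - 22) = 302*(8 - 12) + 2*(-22)*1 = 302*(-4) - 44 = -1208 - 44 = -1252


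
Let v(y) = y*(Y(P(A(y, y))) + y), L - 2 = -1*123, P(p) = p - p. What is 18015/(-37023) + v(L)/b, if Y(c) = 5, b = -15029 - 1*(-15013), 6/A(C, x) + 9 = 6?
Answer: -43328589/49364 ≈ -877.74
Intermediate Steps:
A(C, x) = -2 (A(C, x) = 6/(-9 + 6) = 6/(-3) = 6*(-⅓) = -2)
P(p) = 0
b = -16 (b = -15029 + 15013 = -16)
L = -121 (L = 2 - 1*123 = 2 - 123 = -121)
v(y) = y*(5 + y)
18015/(-37023) + v(L)/b = 18015/(-37023) - 121*(5 - 121)/(-16) = 18015*(-1/37023) - 121*(-116)*(-1/16) = -6005/12341 + 14036*(-1/16) = -6005/12341 - 3509/4 = -43328589/49364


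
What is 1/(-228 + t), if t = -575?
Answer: -1/803 ≈ -0.0012453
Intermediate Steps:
1/(-228 + t) = 1/(-228 - 575) = 1/(-803) = -1/803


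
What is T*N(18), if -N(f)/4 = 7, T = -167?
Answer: 4676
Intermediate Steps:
N(f) = -28 (N(f) = -4*7 = -28)
T*N(18) = -167*(-28) = 4676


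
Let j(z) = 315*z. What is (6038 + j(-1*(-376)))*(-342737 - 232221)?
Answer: -71569621924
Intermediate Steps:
(6038 + j(-1*(-376)))*(-342737 - 232221) = (6038 + 315*(-1*(-376)))*(-342737 - 232221) = (6038 + 315*376)*(-574958) = (6038 + 118440)*(-574958) = 124478*(-574958) = -71569621924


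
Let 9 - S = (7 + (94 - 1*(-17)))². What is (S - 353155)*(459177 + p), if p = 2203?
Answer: -169358756600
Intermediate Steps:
S = -13915 (S = 9 - (7 + (94 - 1*(-17)))² = 9 - (7 + (94 + 17))² = 9 - (7 + 111)² = 9 - 1*118² = 9 - 1*13924 = 9 - 13924 = -13915)
(S - 353155)*(459177 + p) = (-13915 - 353155)*(459177 + 2203) = -367070*461380 = -169358756600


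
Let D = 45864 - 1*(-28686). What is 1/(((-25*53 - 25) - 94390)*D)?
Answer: -1/7137417000 ≈ -1.4011e-10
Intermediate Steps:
D = 74550 (D = 45864 + 28686 = 74550)
1/(((-25*53 - 25) - 94390)*D) = 1/((-25*53 - 25) - 94390*74550) = (1/74550)/((-1325 - 25) - 94390) = (1/74550)/(-1350 - 94390) = (1/74550)/(-95740) = -1/95740*1/74550 = -1/7137417000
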